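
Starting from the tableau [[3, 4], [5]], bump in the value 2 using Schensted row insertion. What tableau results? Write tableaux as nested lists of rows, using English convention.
[[2, 4], [3], [5]]

In row 1, 2 replaces 3 (the leftmost entry greater than 2); 3 is bumped to row 2. In row 2, 3 replaces 5 (the leftmost entry greater than 3); 5 is bumped to row 3. 5 starts a new row 3. The new tableau is [[2, 4], [3], [5]].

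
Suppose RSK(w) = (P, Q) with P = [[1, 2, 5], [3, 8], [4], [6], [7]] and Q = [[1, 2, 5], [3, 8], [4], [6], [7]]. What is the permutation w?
1 7 6 4 8 3 2 5

Reverse the RSK construction: for i from n down to 1, find the cell of Q containing i, remove the entry at that cell from P, and reverse-bump it up through P; the value ejected from row 1 is w(i).

Step i=8: Q has 8 at row 2, column 2; remove 8 from row 2 of P and reverse-bump: 8 enters row 1 and ejects 5. So w(8) = 5. P is now [[1, 2, 8], [3], [4], [6], [7]].
Step i=7: Q has 7 at row 5, column 1; remove 7 from row 5 of P and reverse-bump: 7 enters row 4 and ejects 6; 6 enters row 3 and ejects 4; 4 enters row 2 and ejects 3; 3 enters row 1 and ejects 2. So w(7) = 2. P is now [[1, 3, 8], [4], [6], [7]].
Step i=6: Q has 6 at row 4, column 1; remove 7 from row 4 of P and reverse-bump: 7 enters row 3 and ejects 6; 6 enters row 2 and ejects 4; 4 enters row 1 and ejects 3. So w(6) = 3. P is now [[1, 4, 8], [6], [7]].
Step i=5: Q has 5 at row 1, column 3; remove that cell from P, ejecting 8. So w(5) = 8. P is now [[1, 4], [6], [7]].
Step i=4: Q has 4 at row 3, column 1; remove 7 from row 3 of P and reverse-bump: 7 enters row 2 and ejects 6; 6 enters row 1 and ejects 4. So w(4) = 4. P is now [[1, 6], [7]].
Step i=3: Q has 3 at row 2, column 1; remove 7 from row 2 of P and reverse-bump: 7 enters row 1 and ejects 6. So w(3) = 6. P is now [[1, 7]].
Step i=2: Q has 2 at row 1, column 2; remove that cell from P, ejecting 7. So w(2) = 7. P is now [[1]].
Step i=1: Q has 1 at row 1, column 1; remove that cell from P, ejecting 1. So w(1) = 1. P is now [].

So w = 1 7 6 4 8 3 2 5.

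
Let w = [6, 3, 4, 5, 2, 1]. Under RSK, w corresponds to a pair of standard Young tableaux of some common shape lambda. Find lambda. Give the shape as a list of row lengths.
Row-insert each entry into an empty tableau.

After inserting 6: P = [[6]].
After inserting 3: P = [[3], [6]].
After inserting 4: P = [[3, 4], [6]].
After inserting 5: P = [[3, 4, 5], [6]].
After inserting 2: P = [[2, 4, 5], [3], [6]].
After inserting 1: P = [[1, 4, 5], [2], [3], [6]].

The final insertion tableau P = [[1, 4, 5], [2], [3], [6]] has shape [3, 1, 1, 1].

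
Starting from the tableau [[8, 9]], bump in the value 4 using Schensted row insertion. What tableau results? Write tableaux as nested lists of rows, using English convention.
In row 1, 4 replaces 8 (the leftmost entry greater than 4); 8 is bumped to row 2. 8 starts a new row 2. The new tableau is [[4, 9], [8]].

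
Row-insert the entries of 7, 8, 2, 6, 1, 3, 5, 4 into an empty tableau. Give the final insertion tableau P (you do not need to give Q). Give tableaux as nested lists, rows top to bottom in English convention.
P = [[1, 3, 4], [2, 5], [6, 8], [7]]

Insert 7: appended to row 1. P = [[7]].
Insert 8: appended to row 1. P = [[7, 8]].
Insert 2: 2 bumps 7 from row 1; 7 starts row 2. P = [[2, 8], [7]].
Insert 6: 6 bumps 8 from row 1; 8 appends to row 2. P = [[2, 6], [7, 8]].
Insert 1: 1 bumps 2 from row 1; 2 bumps 7 from row 2; 7 starts row 3. P = [[1, 6], [2, 8], [7]].
Insert 3: 3 bumps 6 from row 1; 6 bumps 8 from row 2; 8 appends to row 3. P = [[1, 3], [2, 6], [7, 8]].
Insert 5: appended to row 1. P = [[1, 3, 5], [2, 6], [7, 8]].
Insert 4: 4 bumps 5 from row 1; 5 bumps 6 from row 2; 6 bumps 7 from row 3; 7 starts row 4. P = [[1, 3, 4], [2, 5], [6, 8], [7]].

So P = [[1, 3, 4], [2, 5], [6, 8], [7]].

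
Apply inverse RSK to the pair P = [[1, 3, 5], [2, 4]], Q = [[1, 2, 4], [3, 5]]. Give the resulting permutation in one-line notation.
2 4 1 5 3

Reverse the RSK construction: for i from n down to 1, find the cell of Q containing i, remove the entry at that cell from P, and reverse-bump it up through P; the value ejected from row 1 is w(i).

Step i=5: Q has 5 at row 2, column 2; remove 4 from row 2 of P and reverse-bump: 4 enters row 1 and ejects 3. So w(5) = 3. P is now [[1, 4, 5], [2]].
Step i=4: Q has 4 at row 1, column 3; remove that cell from P, ejecting 5. So w(4) = 5. P is now [[1, 4], [2]].
Step i=3: Q has 3 at row 2, column 1; remove 2 from row 2 of P and reverse-bump: 2 enters row 1 and ejects 1. So w(3) = 1. P is now [[2, 4]].
Step i=2: Q has 2 at row 1, column 2; remove that cell from P, ejecting 4. So w(2) = 4. P is now [[2]].
Step i=1: Q has 1 at row 1, column 1; remove that cell from P, ejecting 2. So w(1) = 2. P is now [].

So w = 2 4 1 5 3.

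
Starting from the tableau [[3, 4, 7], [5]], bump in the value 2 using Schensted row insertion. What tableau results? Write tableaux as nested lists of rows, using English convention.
In row 1, 2 replaces 3 (the leftmost entry greater than 2); 3 is bumped to row 2. In row 2, 3 replaces 5 (the leftmost entry greater than 3); 5 is bumped to row 3. 5 starts a new row 3. The new tableau is [[2, 4, 7], [3], [5]].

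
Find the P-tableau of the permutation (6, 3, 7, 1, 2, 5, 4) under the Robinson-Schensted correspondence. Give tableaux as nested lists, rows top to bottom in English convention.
Insert 6: appended to row 1. P = [[6]].
Insert 3: 3 bumps 6 from row 1; 6 starts row 2. P = [[3], [6]].
Insert 7: appended to row 1. P = [[3, 7], [6]].
Insert 1: 1 bumps 3 from row 1; 3 bumps 6 from row 2; 6 starts row 3. P = [[1, 7], [3], [6]].
Insert 2: 2 bumps 7 from row 1; 7 appends to row 2. P = [[1, 2], [3, 7], [6]].
Insert 5: appended to row 1. P = [[1, 2, 5], [3, 7], [6]].
Insert 4: 4 bumps 5 from row 1; 5 bumps 7 from row 2; 7 appends to row 3. P = [[1, 2, 4], [3, 5], [6, 7]].

So P = [[1, 2, 4], [3, 5], [6, 7]].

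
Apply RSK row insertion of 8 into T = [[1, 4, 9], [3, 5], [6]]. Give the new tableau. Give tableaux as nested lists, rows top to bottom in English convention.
[[1, 4, 8], [3, 5, 9], [6]]

In row 1, 8 replaces 9 (the leftmost entry greater than 8); 9 is bumped to row 2. 9 is appended to row 2. The new tableau is [[1, 4, 8], [3, 5, 9], [6]].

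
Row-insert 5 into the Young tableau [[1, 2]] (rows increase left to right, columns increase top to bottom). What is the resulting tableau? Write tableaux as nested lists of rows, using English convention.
5 is larger than every entry of row 1, so it is appended to row 1. The new tableau is [[1, 2, 5]].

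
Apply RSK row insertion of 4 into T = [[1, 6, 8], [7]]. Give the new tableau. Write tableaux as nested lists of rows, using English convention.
In row 1, 4 replaces 6 (the leftmost entry greater than 4); 6 is bumped to row 2. In row 2, 6 replaces 7 (the leftmost entry greater than 6); 7 is bumped to row 3. 7 starts a new row 3. The new tableau is [[1, 4, 8], [6], [7]].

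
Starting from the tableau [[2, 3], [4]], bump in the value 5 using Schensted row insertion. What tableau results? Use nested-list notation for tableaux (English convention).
[[2, 3, 5], [4]]

5 is larger than every entry of row 1, so it is appended to row 1. The new tableau is [[2, 3, 5], [4]].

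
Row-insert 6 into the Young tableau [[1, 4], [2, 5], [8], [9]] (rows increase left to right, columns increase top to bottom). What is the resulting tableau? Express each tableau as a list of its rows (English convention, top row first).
[[1, 4, 6], [2, 5], [8], [9]]

6 is larger than every entry of row 1, so it is appended to row 1. The new tableau is [[1, 4, 6], [2, 5], [8], [9]].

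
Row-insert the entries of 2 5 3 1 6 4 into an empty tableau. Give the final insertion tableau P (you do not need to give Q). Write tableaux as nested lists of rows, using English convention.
Insert 2: appended to row 1. P = [[2]].
Insert 5: appended to row 1. P = [[2, 5]].
Insert 3: 3 bumps 5 from row 1; 5 starts row 2. P = [[2, 3], [5]].
Insert 1: 1 bumps 2 from row 1; 2 bumps 5 from row 2; 5 starts row 3. P = [[1, 3], [2], [5]].
Insert 6: appended to row 1. P = [[1, 3, 6], [2], [5]].
Insert 4: 4 bumps 6 from row 1; 6 appends to row 2. P = [[1, 3, 4], [2, 6], [5]].

So P = [[1, 3, 4], [2, 6], [5]].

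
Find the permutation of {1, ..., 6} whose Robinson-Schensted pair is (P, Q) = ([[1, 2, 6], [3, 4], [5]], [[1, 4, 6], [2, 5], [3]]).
5 3 1 4 2 6

Reverse the RSK construction: for i from n down to 1, find the cell of Q containing i, remove the entry at that cell from P, and reverse-bump it up through P; the value ejected from row 1 is w(i).

Step i=6: Q has 6 at row 1, column 3; remove that cell from P, ejecting 6. So w(6) = 6. P is now [[1, 2], [3, 4], [5]].
Step i=5: Q has 5 at row 2, column 2; remove 4 from row 2 of P and reverse-bump: 4 enters row 1 and ejects 2. So w(5) = 2. P is now [[1, 4], [3], [5]].
Step i=4: Q has 4 at row 1, column 2; remove that cell from P, ejecting 4. So w(4) = 4. P is now [[1], [3], [5]].
Step i=3: Q has 3 at row 3, column 1; remove 5 from row 3 of P and reverse-bump: 5 enters row 2 and ejects 3; 3 enters row 1 and ejects 1. So w(3) = 1. P is now [[3], [5]].
Step i=2: Q has 2 at row 2, column 1; remove 5 from row 2 of P and reverse-bump: 5 enters row 1 and ejects 3. So w(2) = 3. P is now [[5]].
Step i=1: Q has 1 at row 1, column 1; remove that cell from P, ejecting 5. So w(1) = 5. P is now [].

So w = 5 3 1 4 2 6.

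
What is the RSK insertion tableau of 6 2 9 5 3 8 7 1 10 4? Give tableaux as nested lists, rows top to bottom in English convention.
Insert 6: appended to row 1. P = [[6]].
Insert 2: 2 bumps 6 from row 1; 6 starts row 2. P = [[2], [6]].
Insert 9: appended to row 1. P = [[2, 9], [6]].
Insert 5: 5 bumps 9 from row 1; 9 appends to row 2. P = [[2, 5], [6, 9]].
Insert 3: 3 bumps 5 from row 1; 5 bumps 6 from row 2; 6 starts row 3. P = [[2, 3], [5, 9], [6]].
Insert 8: appended to row 1. P = [[2, 3, 8], [5, 9], [6]].
Insert 7: 7 bumps 8 from row 1; 8 bumps 9 from row 2; 9 appends to row 3. P = [[2, 3, 7], [5, 8], [6, 9]].
Insert 1: 1 bumps 2 from row 1; 2 bumps 5 from row 2; 5 bumps 6 from row 3; 6 starts row 4. P = [[1, 3, 7], [2, 8], [5, 9], [6]].
Insert 10: appended to row 1. P = [[1, 3, 7, 10], [2, 8], [5, 9], [6]].
Insert 4: 4 bumps 7 from row 1; 7 bumps 8 from row 2; 8 bumps 9 from row 3; 9 appends to row 4. P = [[1, 3, 4, 10], [2, 7], [5, 8], [6, 9]].

So P = [[1, 3, 4, 10], [2, 7], [5, 8], [6, 9]].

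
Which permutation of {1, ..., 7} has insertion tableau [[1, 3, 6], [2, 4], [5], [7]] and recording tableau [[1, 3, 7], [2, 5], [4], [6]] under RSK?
7 2 5 1 4 3 6

Reverse the RSK construction: for i from n down to 1, find the cell of Q containing i, remove the entry at that cell from P, and reverse-bump it up through P; the value ejected from row 1 is w(i).

Step i=7: Q has 7 at row 1, column 3; remove that cell from P, ejecting 6. So w(7) = 6. P is now [[1, 3], [2, 4], [5], [7]].
Step i=6: Q has 6 at row 4, column 1; remove 7 from row 4 of P and reverse-bump: 7 enters row 3 and ejects 5; 5 enters row 2 and ejects 4; 4 enters row 1 and ejects 3. So w(6) = 3. P is now [[1, 4], [2, 5], [7]].
Step i=5: Q has 5 at row 2, column 2; remove 5 from row 2 of P and reverse-bump: 5 enters row 1 and ejects 4. So w(5) = 4. P is now [[1, 5], [2], [7]].
Step i=4: Q has 4 at row 3, column 1; remove 7 from row 3 of P and reverse-bump: 7 enters row 2 and ejects 2; 2 enters row 1 and ejects 1. So w(4) = 1. P is now [[2, 5], [7]].
Step i=3: Q has 3 at row 1, column 2; remove that cell from P, ejecting 5. So w(3) = 5. P is now [[2], [7]].
Step i=2: Q has 2 at row 2, column 1; remove 7 from row 2 of P and reverse-bump: 7 enters row 1 and ejects 2. So w(2) = 2. P is now [[7]].
Step i=1: Q has 1 at row 1, column 1; remove that cell from P, ejecting 7. So w(1) = 7. P is now [].

So w = 7 2 5 1 4 3 6.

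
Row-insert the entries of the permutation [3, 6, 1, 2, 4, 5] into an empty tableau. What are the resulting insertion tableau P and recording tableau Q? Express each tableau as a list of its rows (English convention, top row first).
P = [[1, 2, 4, 5], [3, 6]], Q = [[1, 2, 5, 6], [3, 4]]

Insert each entry of the permutation into P by Schensted row insertion, recording in Q the position of each new cell.

Insert 3: appended to row 1. P = [[3]].
Insert 6: appended to row 1. P = [[3, 6]].
Insert 1: 1 bumps 3 from row 1; 3 starts row 2. P = [[1, 6], [3]].
Insert 2: 2 bumps 6 from row 1; 6 appends to row 2. P = [[1, 2], [3, 6]].
Insert 4: appended to row 1. P = [[1, 2, 4], [3, 6]].
Insert 5: appended to row 1. P = [[1, 2, 4, 5], [3, 6]].

So P = [[1, 2, 4, 5], [3, 6]], Q = [[1, 2, 5, 6], [3, 4]].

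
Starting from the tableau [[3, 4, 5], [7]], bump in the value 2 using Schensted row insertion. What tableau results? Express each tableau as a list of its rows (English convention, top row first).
[[2, 4, 5], [3], [7]]

In row 1, 2 replaces 3 (the leftmost entry greater than 2); 3 is bumped to row 2. In row 2, 3 replaces 7 (the leftmost entry greater than 3); 7 is bumped to row 3. 7 starts a new row 3. The new tableau is [[2, 4, 5], [3], [7]].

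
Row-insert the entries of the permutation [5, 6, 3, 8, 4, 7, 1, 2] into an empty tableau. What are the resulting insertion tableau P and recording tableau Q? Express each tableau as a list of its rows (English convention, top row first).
P = [[1, 2, 7], [3, 4, 8], [5, 6]], Q = [[1, 2, 4], [3, 5, 6], [7, 8]]

Insert each entry of the permutation into P by Schensted row insertion, recording in Q the position of each new cell.

Insert 5: appended to row 1. P = [[5]], Q = [[1]].
Insert 6: appended to row 1. P = [[5, 6]], Q = [[1, 2]].
Insert 3: 3 bumps 5 from row 1; 5 starts row 2. P = [[3, 6], [5]], Q = [[1, 2], [3]].
Insert 8: appended to row 1. P = [[3, 6, 8], [5]], Q = [[1, 2, 4], [3]].
Insert 4: 4 bumps 6 from row 1; 6 appends to row 2. P = [[3, 4, 8], [5, 6]], Q = [[1, 2, 4], [3, 5]].
Insert 7: 7 bumps 8 from row 1; 8 appends to row 2. P = [[3, 4, 7], [5, 6, 8]], Q = [[1, 2, 4], [3, 5, 6]].
Insert 1: 1 bumps 3 from row 1; 3 bumps 5 from row 2; 5 starts row 3. P = [[1, 4, 7], [3, 6, 8], [5]], Q = [[1, 2, 4], [3, 5, 6], [7]].
Insert 2: 2 bumps 4 from row 1; 4 bumps 6 from row 2; 6 appends to row 3. P = [[1, 2, 7], [3, 4, 8], [5, 6]], Q = [[1, 2, 4], [3, 5, 6], [7, 8]].

So P = [[1, 2, 7], [3, 4, 8], [5, 6]], Q = [[1, 2, 4], [3, 5, 6], [7, 8]].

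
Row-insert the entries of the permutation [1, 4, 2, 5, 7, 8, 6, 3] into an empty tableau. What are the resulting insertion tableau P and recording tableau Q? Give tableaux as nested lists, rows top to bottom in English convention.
Insert each entry of the permutation into P by Schensted row insertion, recording in Q the position of each new cell.

Insert 1: appended to row 1. P = [[1]], Q = [[1]].
Insert 4: appended to row 1. P = [[1, 4]], Q = [[1, 2]].
Insert 2: 2 bumps 4 from row 1; 4 starts row 2. P = [[1, 2], [4]], Q = [[1, 2], [3]].
Insert 5: appended to row 1. P = [[1, 2, 5], [4]], Q = [[1, 2, 4], [3]].
Insert 7: appended to row 1. P = [[1, 2, 5, 7], [4]], Q = [[1, 2, 4, 5], [3]].
Insert 8: appended to row 1. P = [[1, 2, 5, 7, 8], [4]], Q = [[1, 2, 4, 5, 6], [3]].
Insert 6: 6 bumps 7 from row 1; 7 appends to row 2. P = [[1, 2, 5, 6, 8], [4, 7]], Q = [[1, 2, 4, 5, 6], [3, 7]].
Insert 3: 3 bumps 5 from row 1; 5 bumps 7 from row 2; 7 starts row 3. P = [[1, 2, 3, 6, 8], [4, 5], [7]], Q = [[1, 2, 4, 5, 6], [3, 7], [8]].

So P = [[1, 2, 3, 6, 8], [4, 5], [7]], Q = [[1, 2, 4, 5, 6], [3, 7], [8]].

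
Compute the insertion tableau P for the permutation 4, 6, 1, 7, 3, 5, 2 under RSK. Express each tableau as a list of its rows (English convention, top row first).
Insert 4: appended to row 1. P = [[4]].
Insert 6: appended to row 1. P = [[4, 6]].
Insert 1: 1 bumps 4 from row 1; 4 starts row 2. P = [[1, 6], [4]].
Insert 7: appended to row 1. P = [[1, 6, 7], [4]].
Insert 3: 3 bumps 6 from row 1; 6 appends to row 2. P = [[1, 3, 7], [4, 6]].
Insert 5: 5 bumps 7 from row 1; 7 appends to row 2. P = [[1, 3, 5], [4, 6, 7]].
Insert 2: 2 bumps 3 from row 1; 3 bumps 4 from row 2; 4 starts row 3. P = [[1, 2, 5], [3, 6, 7], [4]].

So P = [[1, 2, 5], [3, 6, 7], [4]].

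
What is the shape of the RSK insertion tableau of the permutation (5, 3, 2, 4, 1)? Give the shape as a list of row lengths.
[2, 1, 1, 1]

Row-insert each entry into an empty tableau.

After inserting 5: P = [[5]].
After inserting 3: P = [[3], [5]].
After inserting 2: P = [[2], [3], [5]].
After inserting 4: P = [[2, 4], [3], [5]].
After inserting 1: P = [[1, 4], [2], [3], [5]].

The final insertion tableau P = [[1, 4], [2], [3], [5]] has shape [2, 1, 1, 1].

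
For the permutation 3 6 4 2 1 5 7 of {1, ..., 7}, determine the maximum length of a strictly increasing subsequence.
4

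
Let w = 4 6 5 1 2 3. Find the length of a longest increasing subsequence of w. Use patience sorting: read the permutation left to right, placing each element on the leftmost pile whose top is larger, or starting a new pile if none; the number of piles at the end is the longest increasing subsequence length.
4: new pile. tops = [4]
6: new pile. tops = [4, 6]
5: onto pile 2 (replacing 6). tops = [4, 5]
1: onto pile 1 (replacing 4). tops = [1, 5]
2: onto pile 2 (replacing 5). tops = [1, 2]
3: new pile. tops = [1, 2, 3]

3 piles, so the longest increasing subsequence has length 3.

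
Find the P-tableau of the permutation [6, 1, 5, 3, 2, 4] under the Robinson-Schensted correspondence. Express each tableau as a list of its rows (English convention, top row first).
Insert 6: appended to row 1. P = [[6]].
Insert 1: 1 bumps 6 from row 1; 6 starts row 2. P = [[1], [6]].
Insert 5: appended to row 1. P = [[1, 5], [6]].
Insert 3: 3 bumps 5 from row 1; 5 bumps 6 from row 2; 6 starts row 3. P = [[1, 3], [5], [6]].
Insert 2: 2 bumps 3 from row 1; 3 bumps 5 from row 2; 5 bumps 6 from row 3; 6 starts row 4. P = [[1, 2], [3], [5], [6]].
Insert 4: appended to row 1. P = [[1, 2, 4], [3], [5], [6]].

So P = [[1, 2, 4], [3], [5], [6]].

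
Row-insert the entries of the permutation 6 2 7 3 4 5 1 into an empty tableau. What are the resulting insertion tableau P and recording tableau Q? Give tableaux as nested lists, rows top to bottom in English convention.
P = [[1, 3, 4, 5], [2, 7], [6]], Q = [[1, 3, 5, 6], [2, 4], [7]]

Insert each entry of the permutation into P by Schensted row insertion, recording in Q the position of each new cell.

Insert 6: appended to row 1. P = [[6]].
Insert 2: 2 bumps 6 from row 1; 6 starts row 2. P = [[2], [6]].
Insert 7: appended to row 1. P = [[2, 7], [6]].
Insert 3: 3 bumps 7 from row 1; 7 appends to row 2. P = [[2, 3], [6, 7]].
Insert 4: appended to row 1. P = [[2, 3, 4], [6, 7]].
Insert 5: appended to row 1. P = [[2, 3, 4, 5], [6, 7]].
Insert 1: 1 bumps 2 from row 1; 2 bumps 6 from row 2; 6 starts row 3. P = [[1, 3, 4, 5], [2, 7], [6]].

So P = [[1, 3, 4, 5], [2, 7], [6]], Q = [[1, 3, 5, 6], [2, 4], [7]].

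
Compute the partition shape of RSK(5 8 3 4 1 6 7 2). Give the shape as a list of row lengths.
Row-insert each entry into an empty tableau.

After inserting 5: P = [[5]].
After inserting 8: P = [[5, 8]].
After inserting 3: P = [[3, 8], [5]].
After inserting 4: P = [[3, 4], [5, 8]].
After inserting 1: P = [[1, 4], [3, 8], [5]].
After inserting 6: P = [[1, 4, 6], [3, 8], [5]].
After inserting 7: P = [[1, 4, 6, 7], [3, 8], [5]].
After inserting 2: P = [[1, 2, 6, 7], [3, 4], [5, 8]].

The final insertion tableau P = [[1, 2, 6, 7], [3, 4], [5, 8]] has shape [4, 2, 2].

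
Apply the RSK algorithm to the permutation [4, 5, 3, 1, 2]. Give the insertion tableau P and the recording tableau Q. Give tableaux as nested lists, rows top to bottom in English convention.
P = [[1, 2], [3, 5], [4]], Q = [[1, 2], [3, 5], [4]]

Insert each entry of the permutation into P by Schensted row insertion, recording in Q the position of each new cell.

Insert 4: appended to row 1. P = [[4]], Q = [[1]].
Insert 5: appended to row 1. P = [[4, 5]], Q = [[1, 2]].
Insert 3: 3 bumps 4 from row 1; 4 starts row 2. P = [[3, 5], [4]], Q = [[1, 2], [3]].
Insert 1: 1 bumps 3 from row 1; 3 bumps 4 from row 2; 4 starts row 3. P = [[1, 5], [3], [4]], Q = [[1, 2], [3], [4]].
Insert 2: 2 bumps 5 from row 1; 5 appends to row 2. P = [[1, 2], [3, 5], [4]], Q = [[1, 2], [3, 5], [4]].

So P = [[1, 2], [3, 5], [4]], Q = [[1, 2], [3, 5], [4]].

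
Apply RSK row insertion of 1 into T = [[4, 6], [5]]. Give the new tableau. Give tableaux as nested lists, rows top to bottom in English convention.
In row 1, 1 replaces 4 (the leftmost entry greater than 1); 4 is bumped to row 2. In row 2, 4 replaces 5 (the leftmost entry greater than 4); 5 is bumped to row 3. 5 starts a new row 3. The new tableau is [[1, 6], [4], [5]].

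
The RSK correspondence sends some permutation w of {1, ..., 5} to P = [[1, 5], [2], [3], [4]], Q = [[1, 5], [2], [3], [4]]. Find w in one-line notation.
4 3 2 1 5

Reverse the RSK construction: for i from n down to 1, find the cell of Q containing i, remove the entry at that cell from P, and reverse-bump it up through P; the value ejected from row 1 is w(i).

Step i=5: Q has 5 at row 1, column 2; remove that cell from P, ejecting 5. So w(5) = 5. P is now [[1], [2], [3], [4]].
Step i=4: Q has 4 at row 4, column 1; remove 4 from row 4 of P and reverse-bump: 4 enters row 3 and ejects 3; 3 enters row 2 and ejects 2; 2 enters row 1 and ejects 1. So w(4) = 1. P is now [[2], [3], [4]].
Step i=3: Q has 3 at row 3, column 1; remove 4 from row 3 of P and reverse-bump: 4 enters row 2 and ejects 3; 3 enters row 1 and ejects 2. So w(3) = 2. P is now [[3], [4]].
Step i=2: Q has 2 at row 2, column 1; remove 4 from row 2 of P and reverse-bump: 4 enters row 1 and ejects 3. So w(2) = 3. P is now [[4]].
Step i=1: Q has 1 at row 1, column 1; remove that cell from P, ejecting 4. So w(1) = 4. P is now [].

So w = 4 3 2 1 5.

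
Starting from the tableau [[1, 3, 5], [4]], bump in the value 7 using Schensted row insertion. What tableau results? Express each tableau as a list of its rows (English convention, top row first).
[[1, 3, 5, 7], [4]]

7 is larger than every entry of row 1, so it is appended to row 1. The new tableau is [[1, 3, 5, 7], [4]].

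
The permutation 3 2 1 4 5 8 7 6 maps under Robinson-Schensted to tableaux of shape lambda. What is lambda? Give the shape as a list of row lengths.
Row-insert each entry into an empty tableau.

After inserting 3: P = [[3]].
After inserting 2: P = [[2], [3]].
After inserting 1: P = [[1], [2], [3]].
After inserting 4: P = [[1, 4], [2], [3]].
After inserting 5: P = [[1, 4, 5], [2], [3]].
After inserting 8: P = [[1, 4, 5, 8], [2], [3]].
After inserting 7: P = [[1, 4, 5, 7], [2, 8], [3]].
After inserting 6: P = [[1, 4, 5, 6], [2, 7], [3, 8]].

The final insertion tableau P = [[1, 4, 5, 6], [2, 7], [3, 8]] has shape [4, 2, 2].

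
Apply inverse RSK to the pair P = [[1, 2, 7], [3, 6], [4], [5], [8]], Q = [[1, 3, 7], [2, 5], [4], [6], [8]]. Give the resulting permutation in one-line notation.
Reverse RSK: for i = n, n-1, ..., 1, locate i in Q, remove the corresponding corner cell from P, and reverse-bump its entry up through P; the value ejected from row 1 is w(i).

So w = 8 5 6 1 4 3 7 2.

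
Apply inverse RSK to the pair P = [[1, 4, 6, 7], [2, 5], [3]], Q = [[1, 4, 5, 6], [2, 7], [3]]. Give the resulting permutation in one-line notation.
3 2 1 5 6 7 4

Reverse the RSK construction: for i from n down to 1, find the cell of Q containing i, remove the entry at that cell from P, and reverse-bump it up through P; the value ejected from row 1 is w(i).

Step i=7: Q has 7 at row 2, column 2; remove 5 from row 2 of P and reverse-bump: 5 enters row 1 and ejects 4. So w(7) = 4. P is now [[1, 5, 6, 7], [2], [3]].
Step i=6: Q has 6 at row 1, column 4; remove that cell from P, ejecting 7. So w(6) = 7. P is now [[1, 5, 6], [2], [3]].
Step i=5: Q has 5 at row 1, column 3; remove that cell from P, ejecting 6. So w(5) = 6. P is now [[1, 5], [2], [3]].
Step i=4: Q has 4 at row 1, column 2; remove that cell from P, ejecting 5. So w(4) = 5. P is now [[1], [2], [3]].
Step i=3: Q has 3 at row 3, column 1; remove 3 from row 3 of P and reverse-bump: 3 enters row 2 and ejects 2; 2 enters row 1 and ejects 1. So w(3) = 1. P is now [[2], [3]].
Step i=2: Q has 2 at row 2, column 1; remove 3 from row 2 of P and reverse-bump: 3 enters row 1 and ejects 2. So w(2) = 2. P is now [[3]].
Step i=1: Q has 1 at row 1, column 1; remove that cell from P, ejecting 3. So w(1) = 3. P is now [].

So w = 3 2 1 5 6 7 4.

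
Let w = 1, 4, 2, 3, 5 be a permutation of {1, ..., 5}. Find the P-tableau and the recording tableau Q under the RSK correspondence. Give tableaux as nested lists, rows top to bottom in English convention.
P = [[1, 2, 3, 5], [4]], Q = [[1, 2, 4, 5], [3]]

Insert each entry of the permutation into P by Schensted row insertion, recording in Q the position of each new cell.

Insert 1: appended to row 1. P = [[1]].
Insert 4: appended to row 1. P = [[1, 4]].
Insert 2: 2 bumps 4 from row 1; 4 starts row 2. P = [[1, 2], [4]].
Insert 3: appended to row 1. P = [[1, 2, 3], [4]].
Insert 5: appended to row 1. P = [[1, 2, 3, 5], [4]].

So P = [[1, 2, 3, 5], [4]], Q = [[1, 2, 4, 5], [3]].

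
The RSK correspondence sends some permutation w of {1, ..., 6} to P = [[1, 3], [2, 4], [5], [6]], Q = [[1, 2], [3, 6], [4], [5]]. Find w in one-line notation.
2 6 5 4 1 3

Reverse the RSK construction: for i from n down to 1, find the cell of Q containing i, remove the entry at that cell from P, and reverse-bump it up through P; the value ejected from row 1 is w(i).

Step i=6: Q has 6 at row 2, column 2; remove 4 from row 2 of P and reverse-bump: 4 enters row 1 and ejects 3. So w(6) = 3. P is now [[1, 4], [2], [5], [6]].
Step i=5: Q has 5 at row 4, column 1; remove 6 from row 4 of P and reverse-bump: 6 enters row 3 and ejects 5; 5 enters row 2 and ejects 2; 2 enters row 1 and ejects 1. So w(5) = 1. P is now [[2, 4], [5], [6]].
Step i=4: Q has 4 at row 3, column 1; remove 6 from row 3 of P and reverse-bump: 6 enters row 2 and ejects 5; 5 enters row 1 and ejects 4. So w(4) = 4. P is now [[2, 5], [6]].
Step i=3: Q has 3 at row 2, column 1; remove 6 from row 2 of P and reverse-bump: 6 enters row 1 and ejects 5. So w(3) = 5. P is now [[2, 6]].
Step i=2: Q has 2 at row 1, column 2; remove that cell from P, ejecting 6. So w(2) = 6. P is now [[2]].
Step i=1: Q has 1 at row 1, column 1; remove that cell from P, ejecting 2. So w(1) = 2. P is now [].

So w = 2 6 5 4 1 3.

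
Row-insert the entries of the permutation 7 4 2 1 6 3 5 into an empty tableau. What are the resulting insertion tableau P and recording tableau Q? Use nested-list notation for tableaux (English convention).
P = [[1, 3, 5], [2, 6], [4], [7]], Q = [[1, 5, 7], [2, 6], [3], [4]]

Insert each entry of the permutation into P by Schensted row insertion, recording in Q the position of each new cell.

After inserting 7: P = [[7]].
After inserting 4: P = [[4], [7]].
After inserting 2: P = [[2], [4], [7]].
After inserting 1: P = [[1], [2], [4], [7]].
After inserting 6: P = [[1, 6], [2], [4], [7]].
After inserting 3: P = [[1, 3], [2, 6], [4], [7]].
After inserting 5: P = [[1, 3, 5], [2, 6], [4], [7]].

So P = [[1, 3, 5], [2, 6], [4], [7]], Q = [[1, 5, 7], [2, 6], [3], [4]].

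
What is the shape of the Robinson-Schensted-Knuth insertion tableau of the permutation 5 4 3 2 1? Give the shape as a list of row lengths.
[1, 1, 1, 1, 1]

Row-insert each entry into an empty tableau.

After inserting 5: P = [[5]].
After inserting 4: P = [[4], [5]].
After inserting 3: P = [[3], [4], [5]].
After inserting 2: P = [[2], [3], [4], [5]].
After inserting 1: P = [[1], [2], [3], [4], [5]].

The final insertion tableau P = [[1], [2], [3], [4], [5]] has shape [1, 1, 1, 1, 1].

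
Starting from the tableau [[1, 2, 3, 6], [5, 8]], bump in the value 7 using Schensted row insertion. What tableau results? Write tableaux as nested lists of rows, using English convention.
7 is larger than every entry of row 1, so it is appended to row 1. The new tableau is [[1, 2, 3, 6, 7], [5, 8]].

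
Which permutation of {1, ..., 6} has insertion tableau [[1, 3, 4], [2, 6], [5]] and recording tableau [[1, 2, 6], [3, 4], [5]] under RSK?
5 6 2 3 1 4

Reverse the RSK construction: for i from n down to 1, find the cell of Q containing i, remove the entry at that cell from P, and reverse-bump it up through P; the value ejected from row 1 is w(i).

Step i=6: Q has 6 at row 1, column 3; remove that cell from P, ejecting 4. So w(6) = 4. P is now [[1, 3], [2, 6], [5]].
Step i=5: Q has 5 at row 3, column 1; remove 5 from row 3 of P and reverse-bump: 5 enters row 2 and ejects 2; 2 enters row 1 and ejects 1. So w(5) = 1. P is now [[2, 3], [5, 6]].
Step i=4: Q has 4 at row 2, column 2; remove 6 from row 2 of P and reverse-bump: 6 enters row 1 and ejects 3. So w(4) = 3. P is now [[2, 6], [5]].
Step i=3: Q has 3 at row 2, column 1; remove 5 from row 2 of P and reverse-bump: 5 enters row 1 and ejects 2. So w(3) = 2. P is now [[5, 6]].
Step i=2: Q has 2 at row 1, column 2; remove that cell from P, ejecting 6. So w(2) = 6. P is now [[5]].
Step i=1: Q has 1 at row 1, column 1; remove that cell from P, ejecting 5. So w(1) = 5. P is now [].

So w = 5 6 2 3 1 4.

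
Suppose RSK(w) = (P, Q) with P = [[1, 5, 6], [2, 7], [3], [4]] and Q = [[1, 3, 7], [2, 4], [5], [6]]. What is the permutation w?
Reverse the RSK construction: for i from n down to 1, find the cell of Q containing i, remove the entry at that cell from P, and reverse-bump it up through P; the value ejected from row 1 is w(i).

Step i=7: Q has 7 at row 1, column 3; remove that cell from P, ejecting 6. So w(7) = 6. P is now [[1, 5], [2, 7], [3], [4]].
Step i=6: Q has 6 at row 4, column 1; remove 4 from row 4 of P and reverse-bump: 4 enters row 3 and ejects 3; 3 enters row 2 and ejects 2; 2 enters row 1 and ejects 1. So w(6) = 1. P is now [[2, 5], [3, 7], [4]].
Step i=5: Q has 5 at row 3, column 1; remove 4 from row 3 of P and reverse-bump: 4 enters row 2 and ejects 3; 3 enters row 1 and ejects 2. So w(5) = 2. P is now [[3, 5], [4, 7]].
Step i=4: Q has 4 at row 2, column 2; remove 7 from row 2 of P and reverse-bump: 7 enters row 1 and ejects 5. So w(4) = 5. P is now [[3, 7], [4]].
Step i=3: Q has 3 at row 1, column 2; remove that cell from P, ejecting 7. So w(3) = 7. P is now [[3], [4]].
Step i=2: Q has 2 at row 2, column 1; remove 4 from row 2 of P and reverse-bump: 4 enters row 1 and ejects 3. So w(2) = 3. P is now [[4]].
Step i=1: Q has 1 at row 1, column 1; remove that cell from P, ejecting 4. So w(1) = 4. P is now [].

So w = 4 3 7 5 2 1 6.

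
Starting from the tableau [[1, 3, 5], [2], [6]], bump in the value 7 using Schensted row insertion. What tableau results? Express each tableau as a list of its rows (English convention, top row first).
7 is larger than every entry of row 1, so it is appended to row 1. The new tableau is [[1, 3, 5, 7], [2], [6]].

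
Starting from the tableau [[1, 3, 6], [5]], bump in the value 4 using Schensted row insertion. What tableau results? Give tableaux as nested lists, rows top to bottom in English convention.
[[1, 3, 4], [5, 6]]

In row 1, 4 replaces 6 (the leftmost entry greater than 4); 6 is bumped to row 2. 6 is appended to row 2. The new tableau is [[1, 3, 4], [5, 6]].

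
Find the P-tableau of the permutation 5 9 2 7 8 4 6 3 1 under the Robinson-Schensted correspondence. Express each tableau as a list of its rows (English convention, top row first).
P = [[1, 3, 6], [2, 7, 8], [4], [5], [9]]

After inserting 5: P = [[5]].
After inserting 9: P = [[5, 9]].
After inserting 2: P = [[2, 9], [5]].
After inserting 7: P = [[2, 7], [5, 9]].
After inserting 8: P = [[2, 7, 8], [5, 9]].
After inserting 4: P = [[2, 4, 8], [5, 7], [9]].
After inserting 6: P = [[2, 4, 6], [5, 7, 8], [9]].
After inserting 3: P = [[2, 3, 6], [4, 7, 8], [5], [9]].
After inserting 1: P = [[1, 3, 6], [2, 7, 8], [4], [5], [9]].

So P = [[1, 3, 6], [2, 7, 8], [4], [5], [9]].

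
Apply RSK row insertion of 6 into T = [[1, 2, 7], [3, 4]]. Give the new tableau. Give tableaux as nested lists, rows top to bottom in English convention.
In row 1, 6 replaces 7 (the leftmost entry greater than 6); 7 is bumped to row 2. 7 is appended to row 2. The new tableau is [[1, 2, 6], [3, 4, 7]].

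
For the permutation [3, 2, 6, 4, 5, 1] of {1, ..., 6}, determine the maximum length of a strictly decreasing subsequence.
3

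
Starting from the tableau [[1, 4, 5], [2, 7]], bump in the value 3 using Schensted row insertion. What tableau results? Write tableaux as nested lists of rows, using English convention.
[[1, 3, 5], [2, 4], [7]]

In row 1, 3 replaces 4 (the leftmost entry greater than 3); 4 is bumped to row 2. In row 2, 4 replaces 7 (the leftmost entry greater than 4); 7 is bumped to row 3. 7 starts a new row 3. The new tableau is [[1, 3, 5], [2, 4], [7]].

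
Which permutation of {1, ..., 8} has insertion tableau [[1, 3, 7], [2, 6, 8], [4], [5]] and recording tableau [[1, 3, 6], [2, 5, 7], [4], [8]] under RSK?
Reverse the RSK construction: for i from n down to 1, find the cell of Q containing i, remove the entry at that cell from P, and reverse-bump it up through P; the value ejected from row 1 is w(i).

Step i=8: Q has 8 at row 4, column 1; remove 5 from row 4 of P and reverse-bump: 5 enters row 3 and ejects 4; 4 enters row 2 and ejects 2; 2 enters row 1 and ejects 1. So w(8) = 1. P is now [[2, 3, 7], [4, 6, 8], [5]].
Step i=7: Q has 7 at row 2, column 3; remove 8 from row 2 of P and reverse-bump: 8 enters row 1 and ejects 7. So w(7) = 7. P is now [[2, 3, 8], [4, 6], [5]].
Step i=6: Q has 6 at row 1, column 3; remove that cell from P, ejecting 8. So w(6) = 8. P is now [[2, 3], [4, 6], [5]].
Step i=5: Q has 5 at row 2, column 2; remove 6 from row 2 of P and reverse-bump: 6 enters row 1 and ejects 3. So w(5) = 3. P is now [[2, 6], [4], [5]].
Step i=4: Q has 4 at row 3, column 1; remove 5 from row 3 of P and reverse-bump: 5 enters row 2 and ejects 4; 4 enters row 1 and ejects 2. So w(4) = 2. P is now [[4, 6], [5]].
Step i=3: Q has 3 at row 1, column 2; remove that cell from P, ejecting 6. So w(3) = 6. P is now [[4], [5]].
Step i=2: Q has 2 at row 2, column 1; remove 5 from row 2 of P and reverse-bump: 5 enters row 1 and ejects 4. So w(2) = 4. P is now [[5]].
Step i=1: Q has 1 at row 1, column 1; remove that cell from P, ejecting 5. So w(1) = 5. P is now [].

So w = 5 4 6 2 3 8 7 1.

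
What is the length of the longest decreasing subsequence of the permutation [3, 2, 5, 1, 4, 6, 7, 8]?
3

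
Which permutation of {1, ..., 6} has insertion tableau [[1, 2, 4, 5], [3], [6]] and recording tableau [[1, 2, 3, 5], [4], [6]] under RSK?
Reverse the RSK construction: for i from n down to 1, find the cell of Q containing i, remove the entry at that cell from P, and reverse-bump it up through P; the value ejected from row 1 is w(i).

Step i=6: Q has 6 at row 3, column 1; remove 6 from row 3 of P and reverse-bump: 6 enters row 2 and ejects 3; 3 enters row 1 and ejects 2. So w(6) = 2. P is now [[1, 3, 4, 5], [6]].
Step i=5: Q has 5 at row 1, column 4; remove that cell from P, ejecting 5. So w(5) = 5. P is now [[1, 3, 4], [6]].
Step i=4: Q has 4 at row 2, column 1; remove 6 from row 2 of P and reverse-bump: 6 enters row 1 and ejects 4. So w(4) = 4. P is now [[1, 3, 6]].
Step i=3: Q has 3 at row 1, column 3; remove that cell from P, ejecting 6. So w(3) = 6. P is now [[1, 3]].
Step i=2: Q has 2 at row 1, column 2; remove that cell from P, ejecting 3. So w(2) = 3. P is now [[1]].
Step i=1: Q has 1 at row 1, column 1; remove that cell from P, ejecting 1. So w(1) = 1. P is now [].

So w = 1 3 6 4 5 2.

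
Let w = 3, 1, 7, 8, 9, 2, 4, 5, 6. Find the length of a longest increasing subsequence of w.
5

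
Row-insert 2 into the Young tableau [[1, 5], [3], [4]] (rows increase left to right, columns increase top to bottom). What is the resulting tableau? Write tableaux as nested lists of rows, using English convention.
[[1, 2], [3, 5], [4]]

In row 1, 2 replaces 5 (the leftmost entry greater than 2); 5 is bumped to row 2. 5 is appended to row 2. The new tableau is [[1, 2], [3, 5], [4]].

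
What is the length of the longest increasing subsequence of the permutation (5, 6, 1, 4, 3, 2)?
2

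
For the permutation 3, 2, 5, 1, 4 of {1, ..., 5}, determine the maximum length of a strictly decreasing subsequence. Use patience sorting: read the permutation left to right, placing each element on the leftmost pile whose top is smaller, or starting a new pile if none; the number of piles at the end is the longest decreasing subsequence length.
3: new pile. tops = [3]
2: new pile. tops = [3, 2]
5: onto pile 1 (replacing 3). tops = [5, 2]
1: new pile. tops = [5, 2, 1]
4: onto pile 2 (replacing 2). tops = [5, 4, 1]

3 piles, so the longest decreasing subsequence has length 3.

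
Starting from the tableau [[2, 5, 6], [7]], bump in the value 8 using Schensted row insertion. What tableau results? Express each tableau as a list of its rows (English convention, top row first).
8 is larger than every entry of row 1, so it is appended to row 1. The new tableau is [[2, 5, 6, 8], [7]].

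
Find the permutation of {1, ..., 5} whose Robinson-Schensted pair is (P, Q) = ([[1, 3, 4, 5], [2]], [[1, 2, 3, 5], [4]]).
2 3 4 1 5

Reverse RSK: for i = n, n-1, ..., 1, locate i in Q, remove the corresponding corner cell from P, and reverse-bump its entry up through P; the value ejected from row 1 is w(i).

So w = 2 3 4 1 5.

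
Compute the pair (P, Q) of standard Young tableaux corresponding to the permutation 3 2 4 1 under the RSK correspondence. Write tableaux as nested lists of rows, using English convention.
Insert each entry of the permutation into P by Schensted row insertion, recording in Q the position of each new cell.

Insert 3: appended to row 1. P = [[3]].
Insert 2: 2 bumps 3 from row 1; 3 starts row 2. P = [[2], [3]].
Insert 4: appended to row 1. P = [[2, 4], [3]].
Insert 1: 1 bumps 2 from row 1; 2 bumps 3 from row 2; 3 starts row 3. P = [[1, 4], [2], [3]].

So P = [[1, 4], [2], [3]], Q = [[1, 3], [2], [4]].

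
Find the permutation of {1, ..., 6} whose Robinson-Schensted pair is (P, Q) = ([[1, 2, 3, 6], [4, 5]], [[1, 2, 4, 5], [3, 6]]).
1 4 2 5 6 3

Reverse the RSK construction: for i from n down to 1, find the cell of Q containing i, remove the entry at that cell from P, and reverse-bump it up through P; the value ejected from row 1 is w(i).

Step i=6: Q has 6 at row 2, column 2; remove 5 from row 2 of P and reverse-bump: 5 enters row 1 and ejects 3. So w(6) = 3. P is now [[1, 2, 5, 6], [4]].
Step i=5: Q has 5 at row 1, column 4; remove that cell from P, ejecting 6. So w(5) = 6. P is now [[1, 2, 5], [4]].
Step i=4: Q has 4 at row 1, column 3; remove that cell from P, ejecting 5. So w(4) = 5. P is now [[1, 2], [4]].
Step i=3: Q has 3 at row 2, column 1; remove 4 from row 2 of P and reverse-bump: 4 enters row 1 and ejects 2. So w(3) = 2. P is now [[1, 4]].
Step i=2: Q has 2 at row 1, column 2; remove that cell from P, ejecting 4. So w(2) = 4. P is now [[1]].
Step i=1: Q has 1 at row 1, column 1; remove that cell from P, ejecting 1. So w(1) = 1. P is now [].

So w = 1 4 2 5 6 3.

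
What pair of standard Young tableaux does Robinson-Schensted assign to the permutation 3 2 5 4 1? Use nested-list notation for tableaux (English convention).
Insert each entry of the permutation into P by Schensted row insertion, recording in Q the position of each new cell.

Insert 3: appended to row 1. P = [[3]].
Insert 2: 2 bumps 3 from row 1; 3 starts row 2. P = [[2], [3]].
Insert 5: appended to row 1. P = [[2, 5], [3]].
Insert 4: 4 bumps 5 from row 1; 5 appends to row 2. P = [[2, 4], [3, 5]].
Insert 1: 1 bumps 2 from row 1; 2 bumps 3 from row 2; 3 starts row 3. P = [[1, 4], [2, 5], [3]].

So P = [[1, 4], [2, 5], [3]], Q = [[1, 3], [2, 4], [5]].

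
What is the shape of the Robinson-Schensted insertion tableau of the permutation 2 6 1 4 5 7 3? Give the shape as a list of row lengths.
Row-insert each entry into an empty tableau.

After inserting 2: P = [[2]].
After inserting 6: P = [[2, 6]].
After inserting 1: P = [[1, 6], [2]].
After inserting 4: P = [[1, 4], [2, 6]].
After inserting 5: P = [[1, 4, 5], [2, 6]].
After inserting 7: P = [[1, 4, 5, 7], [2, 6]].
After inserting 3: P = [[1, 3, 5, 7], [2, 4], [6]].

The final insertion tableau P = [[1, 3, 5, 7], [2, 4], [6]] has shape [4, 2, 1].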